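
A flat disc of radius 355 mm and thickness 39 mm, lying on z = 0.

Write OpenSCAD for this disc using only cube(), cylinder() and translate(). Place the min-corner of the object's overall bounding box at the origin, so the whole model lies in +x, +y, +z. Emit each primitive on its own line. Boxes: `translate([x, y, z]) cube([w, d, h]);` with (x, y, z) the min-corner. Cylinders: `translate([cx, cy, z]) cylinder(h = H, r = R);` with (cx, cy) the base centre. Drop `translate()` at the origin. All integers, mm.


translate([355, 355, 0]) cylinder(h = 39, r = 355);


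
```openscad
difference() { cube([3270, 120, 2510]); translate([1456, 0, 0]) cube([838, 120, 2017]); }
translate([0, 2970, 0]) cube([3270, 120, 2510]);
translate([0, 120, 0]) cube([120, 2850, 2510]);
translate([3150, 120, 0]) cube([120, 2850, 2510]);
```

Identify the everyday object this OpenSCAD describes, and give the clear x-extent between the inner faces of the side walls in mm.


A single room. The interior width is 3030 mm.

Four walls enclosing a rectangle with a door in the front wall — a room. Outside width 3270 minus two 120 mm walls gives 3030 mm.


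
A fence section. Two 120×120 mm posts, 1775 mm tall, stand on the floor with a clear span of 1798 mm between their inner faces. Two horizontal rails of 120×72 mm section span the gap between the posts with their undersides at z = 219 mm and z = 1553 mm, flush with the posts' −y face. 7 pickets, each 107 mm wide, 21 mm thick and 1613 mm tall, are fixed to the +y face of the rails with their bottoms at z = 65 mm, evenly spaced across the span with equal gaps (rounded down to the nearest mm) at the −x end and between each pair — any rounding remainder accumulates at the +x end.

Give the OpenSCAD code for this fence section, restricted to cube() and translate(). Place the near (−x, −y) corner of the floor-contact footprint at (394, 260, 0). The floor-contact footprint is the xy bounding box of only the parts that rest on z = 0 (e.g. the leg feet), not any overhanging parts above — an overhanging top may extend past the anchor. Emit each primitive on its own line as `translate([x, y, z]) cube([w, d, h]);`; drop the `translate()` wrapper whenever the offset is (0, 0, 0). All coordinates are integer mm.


translate([394, 260, 0]) cube([120, 120, 1775]);
translate([2312, 260, 0]) cube([120, 120, 1775]);
translate([514, 260, 219]) cube([1798, 120, 72]);
translate([514, 260, 1553]) cube([1798, 120, 72]);
translate([645, 380, 65]) cube([107, 21, 1613]);
translate([883, 380, 65]) cube([107, 21, 1613]);
translate([1121, 380, 65]) cube([107, 21, 1613]);
translate([1359, 380, 65]) cube([107, 21, 1613]);
translate([1597, 380, 65]) cube([107, 21, 1613]);
translate([1835, 380, 65]) cube([107, 21, 1613]);
translate([2073, 380, 65]) cube([107, 21, 1613]);


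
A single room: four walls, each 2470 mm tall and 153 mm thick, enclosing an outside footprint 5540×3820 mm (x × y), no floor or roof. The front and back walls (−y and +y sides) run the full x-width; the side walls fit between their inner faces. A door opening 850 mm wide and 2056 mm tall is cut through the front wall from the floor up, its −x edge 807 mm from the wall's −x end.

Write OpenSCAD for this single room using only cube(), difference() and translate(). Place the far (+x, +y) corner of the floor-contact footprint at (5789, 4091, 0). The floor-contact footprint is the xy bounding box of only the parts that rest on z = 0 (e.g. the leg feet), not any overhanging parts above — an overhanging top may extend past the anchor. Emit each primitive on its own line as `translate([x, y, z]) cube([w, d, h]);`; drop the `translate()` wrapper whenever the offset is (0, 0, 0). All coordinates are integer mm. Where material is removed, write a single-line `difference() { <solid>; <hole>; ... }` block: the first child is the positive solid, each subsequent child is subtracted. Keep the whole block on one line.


difference() { translate([249, 271, 0]) cube([5540, 153, 2470]); translate([1056, 271, 0]) cube([850, 153, 2056]); }
translate([249, 3938, 0]) cube([5540, 153, 2470]);
translate([249, 424, 0]) cube([153, 3514, 2470]);
translate([5636, 424, 0]) cube([153, 3514, 2470]);


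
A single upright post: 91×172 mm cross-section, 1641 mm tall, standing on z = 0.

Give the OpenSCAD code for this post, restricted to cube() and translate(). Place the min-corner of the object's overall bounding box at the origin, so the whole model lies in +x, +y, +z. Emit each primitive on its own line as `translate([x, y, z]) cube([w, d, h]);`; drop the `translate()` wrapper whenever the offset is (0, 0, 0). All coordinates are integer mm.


cube([91, 172, 1641]);


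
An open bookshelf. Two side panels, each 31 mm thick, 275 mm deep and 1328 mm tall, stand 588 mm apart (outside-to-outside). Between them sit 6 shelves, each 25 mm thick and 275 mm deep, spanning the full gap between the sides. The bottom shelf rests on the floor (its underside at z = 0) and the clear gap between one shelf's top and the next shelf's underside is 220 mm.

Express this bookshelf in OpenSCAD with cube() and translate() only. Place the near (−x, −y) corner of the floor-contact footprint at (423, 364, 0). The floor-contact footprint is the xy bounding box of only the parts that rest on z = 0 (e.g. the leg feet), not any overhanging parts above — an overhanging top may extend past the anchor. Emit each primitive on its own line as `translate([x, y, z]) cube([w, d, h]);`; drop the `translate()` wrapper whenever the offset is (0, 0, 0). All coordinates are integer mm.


translate([423, 364, 0]) cube([31, 275, 1328]);
translate([980, 364, 0]) cube([31, 275, 1328]);
translate([454, 364, 0]) cube([526, 275, 25]);
translate([454, 364, 245]) cube([526, 275, 25]);
translate([454, 364, 490]) cube([526, 275, 25]);
translate([454, 364, 735]) cube([526, 275, 25]);
translate([454, 364, 980]) cube([526, 275, 25]);
translate([454, 364, 1225]) cube([526, 275, 25]);


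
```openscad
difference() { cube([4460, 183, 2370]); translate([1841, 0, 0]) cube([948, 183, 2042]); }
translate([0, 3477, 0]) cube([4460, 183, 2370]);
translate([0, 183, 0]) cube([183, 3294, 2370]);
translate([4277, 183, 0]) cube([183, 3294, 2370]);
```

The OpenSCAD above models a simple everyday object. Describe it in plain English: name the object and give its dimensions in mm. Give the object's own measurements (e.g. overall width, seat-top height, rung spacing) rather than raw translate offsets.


A single room: four walls, each 2370 mm tall and 183 mm thick, enclosing an outside footprint 4460×3660 mm (x × y), no floor or roof. The front and back walls (−y and +y sides) run the full x-width; the side walls fit between their inner faces. A door opening 948 mm wide and 2042 mm tall is cut through the front wall from the floor up, its −x edge 1841 mm from the wall's −x end.


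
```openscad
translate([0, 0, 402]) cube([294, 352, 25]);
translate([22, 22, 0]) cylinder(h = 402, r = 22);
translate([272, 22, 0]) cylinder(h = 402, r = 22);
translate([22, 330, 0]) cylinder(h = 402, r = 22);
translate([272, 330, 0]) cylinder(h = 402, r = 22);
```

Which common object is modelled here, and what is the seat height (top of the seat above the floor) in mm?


A stool. The seat height is 427 mm.

A 294×352×25 slab at z = 402 on four corner cylinders — a stool. The seat top is 402 + 25 = 427 mm.


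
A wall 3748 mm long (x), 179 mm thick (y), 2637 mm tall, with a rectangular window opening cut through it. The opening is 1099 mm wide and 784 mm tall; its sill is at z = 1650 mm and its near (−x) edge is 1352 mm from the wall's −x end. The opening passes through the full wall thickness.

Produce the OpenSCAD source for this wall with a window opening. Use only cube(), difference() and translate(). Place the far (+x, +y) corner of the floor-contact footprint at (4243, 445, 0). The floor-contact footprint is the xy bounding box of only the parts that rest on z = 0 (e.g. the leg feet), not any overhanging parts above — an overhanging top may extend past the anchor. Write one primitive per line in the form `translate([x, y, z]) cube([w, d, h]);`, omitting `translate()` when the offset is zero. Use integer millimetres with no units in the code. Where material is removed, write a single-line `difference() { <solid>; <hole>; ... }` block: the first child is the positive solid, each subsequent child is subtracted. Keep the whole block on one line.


difference() { translate([495, 266, 0]) cube([3748, 179, 2637]); translate([1847, 266, 1650]) cube([1099, 179, 784]); }


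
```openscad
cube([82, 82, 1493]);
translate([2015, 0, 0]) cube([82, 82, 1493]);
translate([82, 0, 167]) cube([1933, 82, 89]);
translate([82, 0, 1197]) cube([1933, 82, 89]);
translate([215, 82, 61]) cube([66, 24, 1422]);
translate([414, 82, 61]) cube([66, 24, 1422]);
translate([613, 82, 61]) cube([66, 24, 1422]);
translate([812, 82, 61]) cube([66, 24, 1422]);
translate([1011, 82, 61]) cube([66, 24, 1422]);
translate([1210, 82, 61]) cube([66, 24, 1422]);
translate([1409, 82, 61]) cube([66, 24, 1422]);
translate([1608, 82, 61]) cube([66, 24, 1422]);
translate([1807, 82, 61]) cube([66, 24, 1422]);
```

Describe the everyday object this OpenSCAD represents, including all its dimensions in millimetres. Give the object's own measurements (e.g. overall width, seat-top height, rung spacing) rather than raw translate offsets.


A fence section. Two 82×82 mm posts, 1493 mm tall, stand on the floor with a clear span of 1933 mm between their inner faces. Two horizontal rails of 82×89 mm section span the gap between the posts with their undersides at z = 167 mm and z = 1197 mm, flush with the posts' −y face. 9 pickets, each 66 mm wide, 24 mm thick and 1422 mm tall, are fixed to the +y face of the rails with their bottoms at z = 61 mm, spaced across the span with a 133 mm gap after the −x post and between neighbouring pickets, with 142 mm left before the +x post.


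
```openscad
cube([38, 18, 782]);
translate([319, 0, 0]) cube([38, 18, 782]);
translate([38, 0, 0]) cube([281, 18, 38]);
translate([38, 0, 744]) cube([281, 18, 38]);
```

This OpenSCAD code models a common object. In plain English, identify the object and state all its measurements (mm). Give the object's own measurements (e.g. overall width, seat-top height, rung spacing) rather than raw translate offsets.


A rectangular picture frame lying in the x–z plane (depth along y). The opening is 281 mm wide (x) by 706 mm tall (z), surrounded by a border 38 mm wide on all four sides. The frame is 18 mm deep and is made of two full-height vertical stiles with two horizontal rails fitted between them.


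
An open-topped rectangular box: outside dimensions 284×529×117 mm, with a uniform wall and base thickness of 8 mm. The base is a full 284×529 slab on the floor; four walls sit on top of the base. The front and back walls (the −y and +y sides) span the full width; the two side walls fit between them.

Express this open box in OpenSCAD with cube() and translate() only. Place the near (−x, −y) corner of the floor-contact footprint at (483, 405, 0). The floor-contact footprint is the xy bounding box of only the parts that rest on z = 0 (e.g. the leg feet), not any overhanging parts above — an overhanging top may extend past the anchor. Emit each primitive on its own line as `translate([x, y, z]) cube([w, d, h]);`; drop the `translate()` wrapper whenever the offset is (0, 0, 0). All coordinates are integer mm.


translate([483, 405, 0]) cube([284, 529, 8]);
translate([483, 405, 8]) cube([284, 8, 109]);
translate([483, 926, 8]) cube([284, 8, 109]);
translate([483, 413, 8]) cube([8, 513, 109]);
translate([759, 413, 8]) cube([8, 513, 109]);


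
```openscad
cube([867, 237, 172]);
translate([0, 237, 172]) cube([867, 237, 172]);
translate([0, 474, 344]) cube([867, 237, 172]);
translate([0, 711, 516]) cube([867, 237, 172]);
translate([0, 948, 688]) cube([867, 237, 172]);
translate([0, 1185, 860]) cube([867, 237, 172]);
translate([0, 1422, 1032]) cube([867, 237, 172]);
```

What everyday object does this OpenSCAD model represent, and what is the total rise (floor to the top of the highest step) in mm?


A staircase. The total rise is 1204 mm.

7 identical blocks, each offset up and back from the previous — a staircase. Each step is 172 mm tall and there are 7 of them, so the total rise is 7 × 172 = 1204 mm.


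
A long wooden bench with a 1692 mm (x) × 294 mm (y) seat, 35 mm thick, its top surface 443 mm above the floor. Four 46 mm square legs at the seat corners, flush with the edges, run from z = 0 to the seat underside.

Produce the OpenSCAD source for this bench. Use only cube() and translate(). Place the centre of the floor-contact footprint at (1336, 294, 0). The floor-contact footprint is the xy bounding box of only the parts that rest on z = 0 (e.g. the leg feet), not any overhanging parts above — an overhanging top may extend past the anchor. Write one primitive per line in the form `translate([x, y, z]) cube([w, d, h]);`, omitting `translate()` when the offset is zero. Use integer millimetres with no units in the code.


// leg_h = 443 − 35 = 408
translate([490, 147, 408]) cube([1692, 294, 35]);
translate([490, 147, 0]) cube([46, 46, 408]);
translate([490, 395, 0]) cube([46, 46, 408]);
translate([2136, 147, 0]) cube([46, 46, 408]);
translate([2136, 395, 0]) cube([46, 46, 408]);


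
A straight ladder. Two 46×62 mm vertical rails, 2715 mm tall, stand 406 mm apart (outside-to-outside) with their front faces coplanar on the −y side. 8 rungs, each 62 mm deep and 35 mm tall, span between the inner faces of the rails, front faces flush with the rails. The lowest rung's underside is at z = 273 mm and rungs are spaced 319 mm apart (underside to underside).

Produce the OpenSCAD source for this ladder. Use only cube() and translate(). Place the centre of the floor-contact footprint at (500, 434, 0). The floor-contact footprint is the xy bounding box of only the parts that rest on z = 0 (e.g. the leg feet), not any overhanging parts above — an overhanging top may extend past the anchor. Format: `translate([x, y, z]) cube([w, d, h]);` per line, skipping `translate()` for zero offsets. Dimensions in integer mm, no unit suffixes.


// rung span = 406 - 2*46 = 314
// rung[k] z = 273 + k*319
translate([297, 403, 0]) cube([46, 62, 2715]);
translate([657, 403, 0]) cube([46, 62, 2715]);
translate([343, 403, 273]) cube([314, 62, 35]);
translate([343, 403, 592]) cube([314, 62, 35]);
translate([343, 403, 911]) cube([314, 62, 35]);
translate([343, 403, 1230]) cube([314, 62, 35]);
translate([343, 403, 1549]) cube([314, 62, 35]);
translate([343, 403, 1868]) cube([314, 62, 35]);
translate([343, 403, 2187]) cube([314, 62, 35]);
translate([343, 403, 2506]) cube([314, 62, 35]);


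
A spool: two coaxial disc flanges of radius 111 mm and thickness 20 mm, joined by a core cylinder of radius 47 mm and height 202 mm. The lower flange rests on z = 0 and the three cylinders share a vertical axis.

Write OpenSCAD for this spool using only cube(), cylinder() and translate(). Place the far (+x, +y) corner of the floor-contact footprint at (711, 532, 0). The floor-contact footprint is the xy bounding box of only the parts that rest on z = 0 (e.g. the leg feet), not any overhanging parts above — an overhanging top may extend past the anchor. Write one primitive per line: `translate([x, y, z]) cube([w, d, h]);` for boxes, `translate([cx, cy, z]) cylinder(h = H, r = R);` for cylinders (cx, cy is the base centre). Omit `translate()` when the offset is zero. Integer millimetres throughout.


translate([600, 421, 0]) cylinder(h = 20, r = 111);
translate([600, 421, 20]) cylinder(h = 202, r = 47);
translate([600, 421, 222]) cylinder(h = 20, r = 111);


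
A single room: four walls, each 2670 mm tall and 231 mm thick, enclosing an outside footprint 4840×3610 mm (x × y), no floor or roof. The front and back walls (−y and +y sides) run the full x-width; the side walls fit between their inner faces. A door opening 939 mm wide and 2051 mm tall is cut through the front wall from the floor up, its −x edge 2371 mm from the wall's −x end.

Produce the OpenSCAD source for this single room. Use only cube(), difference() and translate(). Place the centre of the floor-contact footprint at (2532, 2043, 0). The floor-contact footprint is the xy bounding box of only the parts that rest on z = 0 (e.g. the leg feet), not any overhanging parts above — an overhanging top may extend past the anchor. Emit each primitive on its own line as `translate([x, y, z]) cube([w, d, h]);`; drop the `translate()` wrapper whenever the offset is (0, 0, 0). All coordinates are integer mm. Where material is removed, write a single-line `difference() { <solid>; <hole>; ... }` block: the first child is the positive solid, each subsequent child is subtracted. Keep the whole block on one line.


difference() { translate([112, 238, 0]) cube([4840, 231, 2670]); translate([2483, 238, 0]) cube([939, 231, 2051]); }
translate([112, 3617, 0]) cube([4840, 231, 2670]);
translate([112, 469, 0]) cube([231, 3148, 2670]);
translate([4721, 469, 0]) cube([231, 3148, 2670]);


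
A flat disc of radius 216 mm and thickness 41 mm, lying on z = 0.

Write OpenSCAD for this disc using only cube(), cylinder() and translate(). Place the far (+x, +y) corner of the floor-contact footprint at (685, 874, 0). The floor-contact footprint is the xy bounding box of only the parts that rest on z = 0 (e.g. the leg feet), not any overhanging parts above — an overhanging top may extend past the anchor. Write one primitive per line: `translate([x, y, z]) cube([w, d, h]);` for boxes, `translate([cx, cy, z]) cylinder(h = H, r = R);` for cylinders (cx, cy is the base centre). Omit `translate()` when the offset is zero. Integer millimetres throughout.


translate([469, 658, 0]) cylinder(h = 41, r = 216);


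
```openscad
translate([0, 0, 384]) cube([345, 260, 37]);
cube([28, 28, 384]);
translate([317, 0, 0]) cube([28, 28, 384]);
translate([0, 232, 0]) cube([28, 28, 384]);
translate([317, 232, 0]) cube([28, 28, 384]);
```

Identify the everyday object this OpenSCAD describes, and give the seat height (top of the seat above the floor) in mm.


A stool. The seat height is 421 mm.

A 345×260×37 slab at z = 384 on four corner posts — a stool. The seat top is 384 + 37 = 421 mm.


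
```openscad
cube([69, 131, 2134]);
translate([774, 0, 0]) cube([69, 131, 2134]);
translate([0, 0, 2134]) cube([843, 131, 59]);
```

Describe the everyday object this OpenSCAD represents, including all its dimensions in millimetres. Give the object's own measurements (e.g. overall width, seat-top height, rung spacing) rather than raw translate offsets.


A door frame. The clear opening is 705 mm wide and 2134 mm high. Two 69 mm wide jambs, 131 mm deep, stand either side of the opening from the floor to the top of the opening. A 59 mm thick head sits across the top of both jambs, spanning the full outside width of the frame.


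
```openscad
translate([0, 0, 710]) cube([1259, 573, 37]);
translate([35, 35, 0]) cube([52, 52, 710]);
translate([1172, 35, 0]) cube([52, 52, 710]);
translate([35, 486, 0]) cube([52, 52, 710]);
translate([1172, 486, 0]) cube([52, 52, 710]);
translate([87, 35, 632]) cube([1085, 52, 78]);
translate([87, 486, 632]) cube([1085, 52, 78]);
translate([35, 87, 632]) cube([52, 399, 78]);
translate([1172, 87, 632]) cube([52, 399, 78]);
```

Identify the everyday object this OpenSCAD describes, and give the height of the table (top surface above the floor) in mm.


A table. The table height is 747 mm.

A 1259×573×37 slab sits at z = 710 on four 52 mm square posts — a table. The top surface is at 710 + 37 = 747 mm.


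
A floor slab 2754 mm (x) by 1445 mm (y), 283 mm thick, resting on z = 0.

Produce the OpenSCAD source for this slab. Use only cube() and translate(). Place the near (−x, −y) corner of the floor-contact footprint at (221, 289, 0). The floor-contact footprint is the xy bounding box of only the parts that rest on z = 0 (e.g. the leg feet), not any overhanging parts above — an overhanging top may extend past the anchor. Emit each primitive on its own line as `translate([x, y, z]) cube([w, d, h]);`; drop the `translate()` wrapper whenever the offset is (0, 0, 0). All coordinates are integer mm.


translate([221, 289, 0]) cube([2754, 1445, 283]);


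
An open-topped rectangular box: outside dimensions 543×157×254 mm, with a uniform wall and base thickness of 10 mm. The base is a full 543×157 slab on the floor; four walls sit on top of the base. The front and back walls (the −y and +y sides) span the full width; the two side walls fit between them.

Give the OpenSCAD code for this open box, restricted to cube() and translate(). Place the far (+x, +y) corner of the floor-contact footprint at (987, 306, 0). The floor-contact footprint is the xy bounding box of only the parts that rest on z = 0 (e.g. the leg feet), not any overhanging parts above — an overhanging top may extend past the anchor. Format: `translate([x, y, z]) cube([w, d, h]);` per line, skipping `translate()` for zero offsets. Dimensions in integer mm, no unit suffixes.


translate([444, 149, 0]) cube([543, 157, 10]);
translate([444, 149, 10]) cube([543, 10, 244]);
translate([444, 296, 10]) cube([543, 10, 244]);
translate([444, 159, 10]) cube([10, 137, 244]);
translate([977, 159, 10]) cube([10, 137, 244]);


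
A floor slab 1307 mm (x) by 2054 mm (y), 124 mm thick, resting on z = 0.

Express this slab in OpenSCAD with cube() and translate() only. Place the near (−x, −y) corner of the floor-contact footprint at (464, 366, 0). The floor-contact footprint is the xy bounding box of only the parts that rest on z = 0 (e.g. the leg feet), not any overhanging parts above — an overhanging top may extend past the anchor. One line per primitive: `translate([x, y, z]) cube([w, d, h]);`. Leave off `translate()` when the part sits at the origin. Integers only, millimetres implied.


translate([464, 366, 0]) cube([1307, 2054, 124]);


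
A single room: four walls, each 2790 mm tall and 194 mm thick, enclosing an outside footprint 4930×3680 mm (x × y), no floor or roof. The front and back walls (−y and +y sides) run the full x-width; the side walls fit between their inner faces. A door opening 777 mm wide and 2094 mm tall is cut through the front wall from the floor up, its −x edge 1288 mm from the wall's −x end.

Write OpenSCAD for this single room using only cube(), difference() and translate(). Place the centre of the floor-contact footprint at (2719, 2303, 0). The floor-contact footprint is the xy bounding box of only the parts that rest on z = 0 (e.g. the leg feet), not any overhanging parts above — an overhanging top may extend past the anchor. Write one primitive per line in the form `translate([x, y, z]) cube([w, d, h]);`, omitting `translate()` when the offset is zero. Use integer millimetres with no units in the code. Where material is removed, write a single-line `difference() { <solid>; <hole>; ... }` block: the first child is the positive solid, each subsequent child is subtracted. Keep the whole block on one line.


difference() { translate([254, 463, 0]) cube([4930, 194, 2790]); translate([1542, 463, 0]) cube([777, 194, 2094]); }
translate([254, 3949, 0]) cube([4930, 194, 2790]);
translate([254, 657, 0]) cube([194, 3292, 2790]);
translate([4990, 657, 0]) cube([194, 3292, 2790]);


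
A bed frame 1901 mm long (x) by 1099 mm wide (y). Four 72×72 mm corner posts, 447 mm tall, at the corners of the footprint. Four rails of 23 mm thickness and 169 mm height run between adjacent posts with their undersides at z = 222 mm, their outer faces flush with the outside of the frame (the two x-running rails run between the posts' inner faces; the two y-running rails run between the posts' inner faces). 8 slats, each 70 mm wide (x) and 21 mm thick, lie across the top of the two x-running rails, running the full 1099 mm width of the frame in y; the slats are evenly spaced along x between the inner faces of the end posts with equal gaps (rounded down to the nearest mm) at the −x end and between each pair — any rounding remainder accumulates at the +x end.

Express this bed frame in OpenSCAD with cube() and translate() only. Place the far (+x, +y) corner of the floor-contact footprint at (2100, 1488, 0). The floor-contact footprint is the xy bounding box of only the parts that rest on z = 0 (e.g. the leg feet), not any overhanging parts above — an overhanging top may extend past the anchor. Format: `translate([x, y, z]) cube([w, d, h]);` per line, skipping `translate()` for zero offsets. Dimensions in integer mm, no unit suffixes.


// slat z = rail_z + rail_h = 222 + 169 = 391
// slat gap = ⌊(1757 − 8·70) / 9⌋ = 133
translate([199, 389, 0]) cube([72, 72, 447]);
translate([199, 1416, 0]) cube([72, 72, 447]);
translate([2028, 389, 0]) cube([72, 72, 447]);
translate([2028, 1416, 0]) cube([72, 72, 447]);
translate([271, 389, 222]) cube([1757, 23, 169]);
translate([271, 1465, 222]) cube([1757, 23, 169]);
translate([199, 461, 222]) cube([23, 955, 169]);
translate([2077, 461, 222]) cube([23, 955, 169]);
translate([404, 389, 391]) cube([70, 1099, 21]);
translate([607, 389, 391]) cube([70, 1099, 21]);
translate([810, 389, 391]) cube([70, 1099, 21]);
translate([1013, 389, 391]) cube([70, 1099, 21]);
translate([1216, 389, 391]) cube([70, 1099, 21]);
translate([1419, 389, 391]) cube([70, 1099, 21]);
translate([1622, 389, 391]) cube([70, 1099, 21]);
translate([1825, 389, 391]) cube([70, 1099, 21]);


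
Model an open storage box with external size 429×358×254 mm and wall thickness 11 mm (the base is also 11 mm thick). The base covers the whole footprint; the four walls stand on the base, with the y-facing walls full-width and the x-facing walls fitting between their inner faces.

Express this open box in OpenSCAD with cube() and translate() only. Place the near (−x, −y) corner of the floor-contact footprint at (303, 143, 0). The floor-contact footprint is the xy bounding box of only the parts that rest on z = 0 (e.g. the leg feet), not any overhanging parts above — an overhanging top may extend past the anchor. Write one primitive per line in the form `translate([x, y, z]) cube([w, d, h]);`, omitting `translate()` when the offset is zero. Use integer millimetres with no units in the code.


translate([303, 143, 0]) cube([429, 358, 11]);
translate([303, 143, 11]) cube([429, 11, 243]);
translate([303, 490, 11]) cube([429, 11, 243]);
translate([303, 154, 11]) cube([11, 336, 243]);
translate([721, 154, 11]) cube([11, 336, 243]);


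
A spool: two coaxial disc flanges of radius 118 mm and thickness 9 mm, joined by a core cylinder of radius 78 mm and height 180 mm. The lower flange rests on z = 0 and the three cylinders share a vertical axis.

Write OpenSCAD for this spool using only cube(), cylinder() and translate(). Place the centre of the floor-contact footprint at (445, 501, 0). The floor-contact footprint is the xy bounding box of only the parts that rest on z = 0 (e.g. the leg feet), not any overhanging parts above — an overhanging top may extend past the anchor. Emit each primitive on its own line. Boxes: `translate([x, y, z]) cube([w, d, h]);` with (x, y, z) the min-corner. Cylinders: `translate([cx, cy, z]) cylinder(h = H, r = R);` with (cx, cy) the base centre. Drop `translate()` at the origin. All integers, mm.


translate([445, 501, 0]) cylinder(h = 9, r = 118);
translate([445, 501, 9]) cylinder(h = 180, r = 78);
translate([445, 501, 189]) cylinder(h = 9, r = 118);


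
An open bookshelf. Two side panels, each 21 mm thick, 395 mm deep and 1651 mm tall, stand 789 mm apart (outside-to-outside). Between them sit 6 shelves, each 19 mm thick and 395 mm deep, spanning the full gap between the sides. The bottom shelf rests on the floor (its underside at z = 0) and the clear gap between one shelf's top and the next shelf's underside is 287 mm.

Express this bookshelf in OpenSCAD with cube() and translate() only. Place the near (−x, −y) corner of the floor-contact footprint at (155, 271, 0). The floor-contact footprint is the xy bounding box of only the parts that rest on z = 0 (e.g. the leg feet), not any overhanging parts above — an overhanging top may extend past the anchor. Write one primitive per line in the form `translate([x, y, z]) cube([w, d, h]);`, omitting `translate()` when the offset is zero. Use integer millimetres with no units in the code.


translate([155, 271, 0]) cube([21, 395, 1651]);
translate([923, 271, 0]) cube([21, 395, 1651]);
translate([176, 271, 0]) cube([747, 395, 19]);
translate([176, 271, 306]) cube([747, 395, 19]);
translate([176, 271, 612]) cube([747, 395, 19]);
translate([176, 271, 918]) cube([747, 395, 19]);
translate([176, 271, 1224]) cube([747, 395, 19]);
translate([176, 271, 1530]) cube([747, 395, 19]);


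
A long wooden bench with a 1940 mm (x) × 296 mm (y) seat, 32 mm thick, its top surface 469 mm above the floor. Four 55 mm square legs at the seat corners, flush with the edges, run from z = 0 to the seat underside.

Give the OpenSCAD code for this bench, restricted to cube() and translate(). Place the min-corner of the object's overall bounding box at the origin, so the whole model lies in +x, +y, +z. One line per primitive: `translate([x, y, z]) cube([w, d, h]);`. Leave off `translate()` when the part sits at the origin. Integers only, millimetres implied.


// leg_h = 469 − 32 = 437
translate([0, 0, 437]) cube([1940, 296, 32]);
cube([55, 55, 437]);
translate([0, 241, 0]) cube([55, 55, 437]);
translate([1885, 0, 0]) cube([55, 55, 437]);
translate([1885, 241, 0]) cube([55, 55, 437]);


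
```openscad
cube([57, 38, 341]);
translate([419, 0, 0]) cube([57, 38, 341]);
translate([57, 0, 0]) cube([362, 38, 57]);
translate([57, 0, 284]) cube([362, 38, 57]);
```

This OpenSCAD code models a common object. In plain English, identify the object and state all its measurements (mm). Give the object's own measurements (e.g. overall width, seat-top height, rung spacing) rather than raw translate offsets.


A rectangular picture frame lying in the x–z plane (depth along y). The opening is 362 mm wide (x) by 227 mm tall (z), surrounded by a border 57 mm wide on all four sides. The frame is 38 mm deep and is made of two full-height vertical stiles with two horizontal rails fitted between them.


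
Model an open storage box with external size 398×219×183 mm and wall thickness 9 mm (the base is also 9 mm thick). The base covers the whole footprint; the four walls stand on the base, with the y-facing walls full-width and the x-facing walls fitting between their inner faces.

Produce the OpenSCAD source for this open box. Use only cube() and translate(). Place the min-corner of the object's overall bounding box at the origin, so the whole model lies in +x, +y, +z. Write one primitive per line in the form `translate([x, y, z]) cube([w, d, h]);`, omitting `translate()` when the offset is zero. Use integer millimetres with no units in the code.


cube([398, 219, 9]);
translate([0, 0, 9]) cube([398, 9, 174]);
translate([0, 210, 9]) cube([398, 9, 174]);
translate([0, 9, 9]) cube([9, 201, 174]);
translate([389, 9, 9]) cube([9, 201, 174]);


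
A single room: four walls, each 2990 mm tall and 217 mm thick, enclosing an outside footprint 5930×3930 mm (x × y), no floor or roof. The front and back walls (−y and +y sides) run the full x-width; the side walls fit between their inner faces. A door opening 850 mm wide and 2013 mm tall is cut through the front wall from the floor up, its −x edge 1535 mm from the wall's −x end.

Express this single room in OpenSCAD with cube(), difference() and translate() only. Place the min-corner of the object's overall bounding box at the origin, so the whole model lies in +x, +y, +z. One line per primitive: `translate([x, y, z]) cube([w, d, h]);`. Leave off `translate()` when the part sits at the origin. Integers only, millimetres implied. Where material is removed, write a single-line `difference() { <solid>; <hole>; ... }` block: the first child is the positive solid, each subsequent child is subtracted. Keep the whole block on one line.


difference() { cube([5930, 217, 2990]); translate([1535, 0, 0]) cube([850, 217, 2013]); }
translate([0, 3713, 0]) cube([5930, 217, 2990]);
translate([0, 217, 0]) cube([217, 3496, 2990]);
translate([5713, 217, 0]) cube([217, 3496, 2990]);


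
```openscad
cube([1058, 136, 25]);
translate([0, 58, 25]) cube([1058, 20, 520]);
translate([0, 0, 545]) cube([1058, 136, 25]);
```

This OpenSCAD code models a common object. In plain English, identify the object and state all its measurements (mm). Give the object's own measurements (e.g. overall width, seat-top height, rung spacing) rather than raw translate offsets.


An I-beam lying along x, 1058 mm long. Overall section height 570 mm. Two flanges 136 mm wide (y) and 25 mm thick, one on the floor and one at the top; a web 20 mm thick runs between them, centred on the flange width.


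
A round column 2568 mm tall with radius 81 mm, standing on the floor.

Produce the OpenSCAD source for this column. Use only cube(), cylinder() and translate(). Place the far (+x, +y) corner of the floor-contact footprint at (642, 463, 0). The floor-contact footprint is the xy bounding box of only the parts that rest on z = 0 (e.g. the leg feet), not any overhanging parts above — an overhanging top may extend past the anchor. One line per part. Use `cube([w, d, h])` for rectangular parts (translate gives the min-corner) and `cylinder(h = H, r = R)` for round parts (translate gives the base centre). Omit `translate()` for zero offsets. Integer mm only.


translate([561, 382, 0]) cylinder(h = 2568, r = 81);


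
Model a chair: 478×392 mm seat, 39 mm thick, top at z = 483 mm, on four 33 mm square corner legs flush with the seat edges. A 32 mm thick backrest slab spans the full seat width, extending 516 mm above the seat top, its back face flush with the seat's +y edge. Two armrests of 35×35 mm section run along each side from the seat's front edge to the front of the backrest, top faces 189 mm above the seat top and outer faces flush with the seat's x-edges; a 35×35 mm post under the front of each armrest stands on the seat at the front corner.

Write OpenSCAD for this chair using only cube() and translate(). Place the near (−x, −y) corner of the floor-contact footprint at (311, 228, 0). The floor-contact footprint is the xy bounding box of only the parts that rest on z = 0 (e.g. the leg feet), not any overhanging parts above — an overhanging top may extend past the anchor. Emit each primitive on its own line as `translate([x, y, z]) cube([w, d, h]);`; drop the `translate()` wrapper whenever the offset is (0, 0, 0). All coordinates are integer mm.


translate([311, 228, 444]) cube([478, 392, 39]);
translate([311, 228, 0]) cube([33, 33, 444]);
translate([756, 228, 0]) cube([33, 33, 444]);
translate([311, 587, 0]) cube([33, 33, 444]);
translate([756, 587, 0]) cube([33, 33, 444]);
translate([311, 588, 483]) cube([478, 32, 516]);
translate([311, 228, 637]) cube([35, 360, 35]);
translate([754, 228, 637]) cube([35, 360, 35]);
translate([311, 228, 483]) cube([35, 35, 154]);
translate([754, 228, 483]) cube([35, 35, 154]);


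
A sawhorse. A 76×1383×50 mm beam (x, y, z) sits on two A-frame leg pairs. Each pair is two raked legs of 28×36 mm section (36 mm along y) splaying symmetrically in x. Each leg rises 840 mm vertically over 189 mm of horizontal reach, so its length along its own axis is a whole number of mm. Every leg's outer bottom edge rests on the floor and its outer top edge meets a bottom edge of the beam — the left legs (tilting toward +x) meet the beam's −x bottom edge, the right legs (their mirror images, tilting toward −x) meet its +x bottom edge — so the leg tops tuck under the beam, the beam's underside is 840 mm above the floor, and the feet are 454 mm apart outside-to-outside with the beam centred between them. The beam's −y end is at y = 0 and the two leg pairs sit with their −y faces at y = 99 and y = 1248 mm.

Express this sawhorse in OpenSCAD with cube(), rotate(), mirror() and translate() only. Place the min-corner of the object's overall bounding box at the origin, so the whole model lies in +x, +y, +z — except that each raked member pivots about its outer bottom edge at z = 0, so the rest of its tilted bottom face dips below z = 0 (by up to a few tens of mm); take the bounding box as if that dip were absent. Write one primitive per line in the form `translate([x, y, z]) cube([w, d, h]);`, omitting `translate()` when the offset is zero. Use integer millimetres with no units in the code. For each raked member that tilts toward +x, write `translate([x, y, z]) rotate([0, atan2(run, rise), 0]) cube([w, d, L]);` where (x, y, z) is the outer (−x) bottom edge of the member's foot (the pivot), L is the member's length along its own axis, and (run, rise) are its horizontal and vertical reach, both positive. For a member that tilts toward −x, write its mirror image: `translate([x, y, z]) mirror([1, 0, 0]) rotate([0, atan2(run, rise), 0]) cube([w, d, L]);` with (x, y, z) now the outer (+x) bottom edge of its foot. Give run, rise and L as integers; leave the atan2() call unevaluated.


translate([189, 0, 840]) cube([76, 1383, 50]);
translate([0, 99, 0]) rotate([0, atan2(189, 840), 0]) cube([28, 36, 861]);
translate([454, 99, 0]) mirror([1, 0, 0]) rotate([0, atan2(189, 840), 0]) cube([28, 36, 861]);
translate([0, 1248, 0]) rotate([0, atan2(189, 840), 0]) cube([28, 36, 861]);
translate([454, 1248, 0]) mirror([1, 0, 0]) rotate([0, atan2(189, 840), 0]) cube([28, 36, 861]);


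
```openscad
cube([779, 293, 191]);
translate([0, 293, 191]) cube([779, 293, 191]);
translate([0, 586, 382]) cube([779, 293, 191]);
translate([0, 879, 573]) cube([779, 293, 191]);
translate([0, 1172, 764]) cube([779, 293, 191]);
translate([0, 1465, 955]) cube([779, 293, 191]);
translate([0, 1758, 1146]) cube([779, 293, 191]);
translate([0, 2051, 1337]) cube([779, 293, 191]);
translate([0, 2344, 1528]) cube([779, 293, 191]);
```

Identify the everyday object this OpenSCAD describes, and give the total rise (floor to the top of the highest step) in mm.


A staircase. The total rise is 1719 mm.

9 identical blocks, each offset up and back from the previous — a staircase. Each step is 191 mm tall and there are 9 of them, so the total rise is 9 × 191 = 1719 mm.


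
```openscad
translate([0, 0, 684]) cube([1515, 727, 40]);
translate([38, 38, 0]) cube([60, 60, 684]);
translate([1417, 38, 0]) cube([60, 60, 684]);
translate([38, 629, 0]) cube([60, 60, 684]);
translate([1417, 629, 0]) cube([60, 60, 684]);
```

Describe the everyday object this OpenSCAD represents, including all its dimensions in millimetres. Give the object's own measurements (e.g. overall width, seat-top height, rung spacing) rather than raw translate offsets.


A rectangular dining table. The top is 1515×727×40 mm with its upper surface at z = 724 mm. It stands on four 60×60 mm square legs, each inset 38 mm from the nearest pair of top edges, running from the floor to the underside of the top.


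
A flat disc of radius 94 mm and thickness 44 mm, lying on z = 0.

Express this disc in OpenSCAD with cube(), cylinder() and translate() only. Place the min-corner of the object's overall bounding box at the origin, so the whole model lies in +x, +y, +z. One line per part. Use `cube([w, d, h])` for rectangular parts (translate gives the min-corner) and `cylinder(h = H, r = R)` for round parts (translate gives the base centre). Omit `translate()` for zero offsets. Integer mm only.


translate([94, 94, 0]) cylinder(h = 44, r = 94);


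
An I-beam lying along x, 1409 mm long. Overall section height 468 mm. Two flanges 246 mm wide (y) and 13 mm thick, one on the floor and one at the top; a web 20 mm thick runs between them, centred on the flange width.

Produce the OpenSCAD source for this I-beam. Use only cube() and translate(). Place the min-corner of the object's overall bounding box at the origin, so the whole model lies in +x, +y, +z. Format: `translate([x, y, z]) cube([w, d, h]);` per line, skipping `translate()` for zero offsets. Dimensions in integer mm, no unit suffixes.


cube([1409, 246, 13]);
translate([0, 113, 13]) cube([1409, 20, 442]);
translate([0, 0, 455]) cube([1409, 246, 13]);
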